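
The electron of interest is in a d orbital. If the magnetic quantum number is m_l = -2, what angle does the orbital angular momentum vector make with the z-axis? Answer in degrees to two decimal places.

θ ≈ 144.74°

For a d orbital, l = 2.
|L|² = l(l+1)ℏ² = 6ℏ², so |L| = √6 ℏ.
L_z = m_l ℏ = −2ℏ.
cos θ = L_z/|L| = -2/√6, so θ ≈ 144.74°.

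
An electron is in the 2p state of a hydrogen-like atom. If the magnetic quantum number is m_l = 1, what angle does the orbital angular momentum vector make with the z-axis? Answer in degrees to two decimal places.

θ ≈ 45.00°

The 2p subshell has l = 1.
|L| = √(l(l+1)) ℏ = √2 ℏ.
L_z = m_l ℏ = 1ℏ.
cos θ = L_z/|L| = 1/√2, so θ ≈ 45.00°.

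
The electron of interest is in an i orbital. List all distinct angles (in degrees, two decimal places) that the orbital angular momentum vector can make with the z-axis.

For an i orbital, l = 6.
|L|² = l(l+1)ℏ² = 42ℏ², so |L| = √42 ℏ.
cos θ = m_l/√42 for each m_l ∈ {-6, -5, -4, -3, -2, -1, 0, 1, 2, 3, 4, 5, 6}.

θ ∈ {22.21°, 39.51°, 51.89°, 62.42°, 72.02°, 81.12°, 90.00°, 98.88°, 107.98°, 117.58°, 128.11°, 140.49°, 157.79°}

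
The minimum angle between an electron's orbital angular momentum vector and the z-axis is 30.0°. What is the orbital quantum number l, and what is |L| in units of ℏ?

l = 3, |L| = 2√3 ℏ ≈ 3.464ℏ

At minimum angle, m_l = l, so cos θ = l/√(l(l+1)); cos²θ = l/(l+1) = 0.7500.
Solving: l = 3.
Then |L| = ℏ√(3·4) = 2√3 ℏ.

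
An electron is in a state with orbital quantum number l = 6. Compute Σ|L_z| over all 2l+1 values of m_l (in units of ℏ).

m_l runs from −6 to 6, i.e. {-6, -5, -4, -3, -2, -1, 0, 1, 2, 3, 4, 5, 6}.
Σ|m_l| = 2·6(6+1)/2 = 42.

Σ|L_z| = 42 ℏ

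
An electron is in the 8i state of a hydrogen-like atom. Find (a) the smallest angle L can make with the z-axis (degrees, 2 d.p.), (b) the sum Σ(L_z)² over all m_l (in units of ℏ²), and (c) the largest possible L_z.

θ_min ≈ 22.21°; Σ(L_z)² = 182 ℏ²; L_z,max = 6ℏ

8i means n = 8, l = 6.
cos θ_min = 6/√42, so θ_min ≈ 22.21°.
Σ m_l² = 182, so Σ(L_z)² = 182 ℏ².
L_z,max = lℏ = 6ℏ.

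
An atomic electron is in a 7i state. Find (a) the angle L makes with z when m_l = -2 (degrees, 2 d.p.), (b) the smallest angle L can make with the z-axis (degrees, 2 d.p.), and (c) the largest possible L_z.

The 7i subshell has l = 6.
For m_l = -2: cos θ = -2/√42, θ ≈ 107.98°.
cos θ_min = 6/√42, so θ_min ≈ 22.21°.
L_z,max = lℏ = 6ℏ.

θ(m_l=-2) ≈ 107.98°; θ_min ≈ 22.21°; L_z,max = 6ℏ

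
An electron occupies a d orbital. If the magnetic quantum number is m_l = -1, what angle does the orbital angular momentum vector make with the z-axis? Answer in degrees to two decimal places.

For a d orbital, l = 2.
|L| = ℏ√(l(l+1)) = √6 ℏ.
L_z = m_l ℏ = −1ℏ.
cos θ = L_z/|L| = -1/√6, so θ ≈ 114.09°.

θ ≈ 114.09°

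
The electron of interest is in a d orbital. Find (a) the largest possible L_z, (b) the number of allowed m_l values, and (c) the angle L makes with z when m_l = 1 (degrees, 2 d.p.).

L_z,max = 2ℏ; 5 values; θ(m_l=1) ≈ 65.91°

For a d orbital, l = 2.
L_z,max = lℏ = 2ℏ.
There are 2l+1 = 5 values of m_l.
For m_l = 1: cos θ = 1/√6, θ ≈ 65.91°.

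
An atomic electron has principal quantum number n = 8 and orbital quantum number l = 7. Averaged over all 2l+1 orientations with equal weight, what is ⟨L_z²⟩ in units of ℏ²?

The allowed m_l values are -7, -6, -5, -4, -3, -2, -1, 0, 1, 2, 3, 4, 5, 6, 7.
⟨L_z²⟩ = ℏ²·(Σ m_l²)/(2l+1) = ℏ²·280/15 = 18.67ℏ².

⟨L_z²⟩ = 18.67 ℏ²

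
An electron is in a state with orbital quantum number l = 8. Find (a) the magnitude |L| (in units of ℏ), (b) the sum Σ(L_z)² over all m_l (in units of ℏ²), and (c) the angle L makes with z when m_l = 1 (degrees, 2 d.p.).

|L| = ℏ√(8·9) = 6√2 ℏ ≈ 8.485ℏ.
Σ m_l² = 408, so Σ(L_z)² = 408 ℏ².
For m_l = 1: cos θ = 1/√72, θ ≈ 83.23°.

|L| = 6√2 ℏ ≈ 8.485ℏ; Σ(L_z)² = 408 ℏ²; θ(m_l=1) ≈ 83.23°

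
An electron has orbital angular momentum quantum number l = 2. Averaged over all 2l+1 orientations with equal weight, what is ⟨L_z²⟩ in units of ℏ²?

⟨L_z²⟩ = 2 ℏ²

The allowed m_l values are -2, -1, 0, 1, 2.
Average of L_z² over 5 states: 10/5 ℏ² = 2 ℏ².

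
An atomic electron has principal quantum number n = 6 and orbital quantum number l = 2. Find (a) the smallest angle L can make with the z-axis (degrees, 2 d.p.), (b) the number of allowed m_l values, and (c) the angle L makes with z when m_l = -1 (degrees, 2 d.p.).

cos θ_min = 2/√6, so θ_min ≈ 35.26°.
There are 2l+1 = 5 values of m_l.
For m_l = -1: cos θ = -1/√6, θ ≈ 114.09°.

θ_min ≈ 35.26°; 5 values; θ(m_l=-1) ≈ 114.09°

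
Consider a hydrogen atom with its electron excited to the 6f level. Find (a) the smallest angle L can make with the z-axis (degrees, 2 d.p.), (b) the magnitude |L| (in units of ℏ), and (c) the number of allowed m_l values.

The 6f level has l = 3.
cos θ_min = 3/√12, so θ_min ≈ 30.00°.
|L| = ℏ√(3·4) = 2√3 ℏ ≈ 3.464ℏ.
There are 2l+1 = 7 values of m_l.

θ_min ≈ 30.00°; |L| = 2√3 ℏ ≈ 3.464ℏ; 7 values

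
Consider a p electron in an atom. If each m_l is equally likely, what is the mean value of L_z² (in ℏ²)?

A p state has l = 1.
m_l ∈ {-1, 0, 1}.
⟨L_z²⟩ = ℏ²·(Σ m_l²)/(2l+1) = ℏ²·2/3 = 0.6667ℏ².

⟨L_z²⟩ = 0.6667 ℏ²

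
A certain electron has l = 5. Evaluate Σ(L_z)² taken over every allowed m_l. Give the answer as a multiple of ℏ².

Σ(L_z)² = 110 ℏ²

m_l runs from −5 to 5, i.e. {-5, -4, -3, -2, -1, 0, 1, 2, 3, 4, 5}.
Σ m_l² = l(l+1)(2l+1)/3 = 5·6·11/3 = 110.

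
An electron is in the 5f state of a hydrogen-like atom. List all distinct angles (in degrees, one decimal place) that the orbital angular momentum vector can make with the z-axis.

5f means n = 5, l = 3.
|L| = ℏ√(l(l+1)) = 2√3 ℏ.
cos θ = m_l/√12 for each m_l ∈ {-3, -2, -1, 0, 1, 2, 3}.

θ ∈ {30.0°, 54.7°, 73.2°, 90.0°, 106.8°, 125.3°, 150.0°}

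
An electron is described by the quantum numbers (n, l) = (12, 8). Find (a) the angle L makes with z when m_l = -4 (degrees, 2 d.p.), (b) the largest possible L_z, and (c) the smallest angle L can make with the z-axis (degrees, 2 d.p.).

For m_l = -4: cos θ = -4/√72, θ ≈ 118.13°.
L_z,max = lℏ = 8ℏ.
cos θ_min = 8/√72, so θ_min ≈ 19.47°.

θ(m_l=-4) ≈ 118.13°; L_z,max = 8ℏ; θ_min ≈ 19.47°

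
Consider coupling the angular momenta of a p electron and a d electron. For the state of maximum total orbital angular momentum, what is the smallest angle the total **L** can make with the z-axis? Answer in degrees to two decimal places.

The total orbital quantum number L ranges from |l₁ − l₂| to l₁ + l₂ in integer steps.
So L can be 1, 2, 3.
The maximum is L = 3, with |L_tot| = ℏ√(3·4) = 2√3 ℏ.
The minimum angle with z is arccos(3/√12) ≈ 30.00°.

θ_min ≈ 30.00°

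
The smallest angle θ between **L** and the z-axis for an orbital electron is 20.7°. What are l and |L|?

l = 7, |L| = 2√14 ℏ ≈ 7.483ℏ

cos²θ_min = l/(l+1) = 0.8751.
Solving: l = 7.
Then |L| = ℏ√(7·8) = 2√14 ℏ.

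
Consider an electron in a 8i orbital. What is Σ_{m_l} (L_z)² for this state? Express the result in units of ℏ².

Σ(L_z)² = 182 ℏ²

The 8i subshell has l = 6.
The allowed m_l values are -6, -5, -4, -3, -2, -1, 0, 1, 2, 3, 4, 5, 6.
Summing m² from −6 to 6: Σ m_l² = 182.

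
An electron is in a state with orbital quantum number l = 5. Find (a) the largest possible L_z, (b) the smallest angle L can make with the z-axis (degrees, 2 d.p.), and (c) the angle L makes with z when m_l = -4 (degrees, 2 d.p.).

L_z,max = 5ℏ; θ_min ≈ 24.09°; θ(m_l=-4) ≈ 136.91°

L_z,max = lℏ = 5ℏ.
cos θ_min = 5/√30, so θ_min ≈ 24.09°.
For m_l = -4: cos θ = -4/√30, θ ≈ 136.91°.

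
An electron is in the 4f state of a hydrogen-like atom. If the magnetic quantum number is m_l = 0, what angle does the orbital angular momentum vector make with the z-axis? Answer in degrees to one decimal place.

For 4f, l = 3.
|L| = √(l(l+1)) ℏ = 2√3 ℏ.
L_z = m_l ℏ = 0ℏ.
cos θ = L_z/|L| = 0/√12, so θ ≈ 90.0°.

θ ≈ 90.0°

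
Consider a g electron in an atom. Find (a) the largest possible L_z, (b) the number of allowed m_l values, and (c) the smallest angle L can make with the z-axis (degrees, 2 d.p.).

L_z,max = 4ℏ; 9 values; θ_min ≈ 26.57°

A g state has l = 4.
L_z,max = lℏ = 4ℏ.
There are 2l+1 = 9 values of m_l.
cos θ_min = 4/√20, so θ_min ≈ 26.57°.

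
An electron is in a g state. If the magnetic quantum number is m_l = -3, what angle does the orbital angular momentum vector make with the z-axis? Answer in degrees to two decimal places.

The letter g corresponds to l = 4.
|L| = ℏ√(l(l+1)) = 2√5 ℏ.
L_z = m_l ℏ = −3ℏ.
cos θ = L_z/|L| = -3/√20, so θ ≈ 132.13°.

θ ≈ 132.13°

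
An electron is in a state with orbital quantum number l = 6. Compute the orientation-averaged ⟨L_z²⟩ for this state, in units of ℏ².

The allowed m_l values are -6, -5, -4, -3, -2, -1, 0, 1, 2, 3, 4, 5, 6.
⟨L_z²⟩ = ℏ²·(Σ m_l²)/(2l+1) = ℏ²·182/13 = 14ℏ².

⟨L_z²⟩ = 14 ℏ²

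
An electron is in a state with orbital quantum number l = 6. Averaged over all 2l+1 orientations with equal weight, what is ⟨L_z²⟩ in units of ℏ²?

⟨L_z²⟩ = 14 ℏ²

m_l ∈ {-6, -5, -4, -3, -2, -1, 0, 1, 2, 3, 4, 5, 6}.
⟨L_z²⟩ = ℏ²·l(l+1)/3 = 14ℏ².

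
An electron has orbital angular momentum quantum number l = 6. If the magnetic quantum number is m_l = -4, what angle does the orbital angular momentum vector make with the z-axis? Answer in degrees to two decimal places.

θ ≈ 128.11°

|L| = ℏ√(l(l+1)) = √42 ℏ.
L_z = m_l ℏ = −4ℏ.
cos θ = L_z/|L| = -4/√42, so θ ≈ 128.11°.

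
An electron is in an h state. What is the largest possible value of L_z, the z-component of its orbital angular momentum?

For an h orbital, l = 5.
L_z = m_l ℏ with m_l ∈ {−5, …, 5}; the maximum is m_l = 5.

L_z,max = 5ℏ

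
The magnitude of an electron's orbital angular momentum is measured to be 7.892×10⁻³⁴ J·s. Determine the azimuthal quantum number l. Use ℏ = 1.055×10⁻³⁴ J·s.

l = 7

Dividing by ℏ: |L|/ℏ ≈ 7.481.
l(l+1) ≈ 7.481² ≈ 55.96, so l = 7.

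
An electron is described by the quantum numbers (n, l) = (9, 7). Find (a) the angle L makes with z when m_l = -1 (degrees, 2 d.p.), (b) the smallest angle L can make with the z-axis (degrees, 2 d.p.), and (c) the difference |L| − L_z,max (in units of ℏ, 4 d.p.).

θ(m_l=-1) ≈ 97.68°; θ_min ≈ 20.70°; |L|−L_z,max ≈ 0.4833ℏ

For m_l = -1: cos θ = -1/√56, θ ≈ 97.68°.
cos θ_min = 7/√56, so θ_min ≈ 20.70°.
|L| − L_z,max = (2√14 − 7)ℏ ≈ 0.4833ℏ.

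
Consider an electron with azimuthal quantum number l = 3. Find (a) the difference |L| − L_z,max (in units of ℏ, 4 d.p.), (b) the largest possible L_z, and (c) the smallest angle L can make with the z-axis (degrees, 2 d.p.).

|L| − L_z,max = (2√3 − 3)ℏ ≈ 0.4641ℏ.
L_z,max = lℏ = 3ℏ.
cos θ_min = 3/√12, so θ_min ≈ 30.00°.

|L|−L_z,max ≈ 0.4641ℏ; L_z,max = 3ℏ; θ_min ≈ 30.00°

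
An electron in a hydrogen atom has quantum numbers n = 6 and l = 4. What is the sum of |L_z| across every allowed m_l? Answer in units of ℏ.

m_l ∈ {-4, -3, -2, -1, 0, 1, 2, 3, 4}.
Σ|m_l| = 2(1+2+…+4) = 20.

Σ|L_z| = 20 ℏ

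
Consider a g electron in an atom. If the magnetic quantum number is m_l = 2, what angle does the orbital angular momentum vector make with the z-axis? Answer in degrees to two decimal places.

G corresponds to l = 4.
|L|² = l(l+1)ℏ² = 20ℏ², so |L| = 2√5 ℏ.
L_z = m_l ℏ = 2ℏ.
cos θ = L_z/|L| = 2/√20, so θ ≈ 63.43°.

θ ≈ 63.43°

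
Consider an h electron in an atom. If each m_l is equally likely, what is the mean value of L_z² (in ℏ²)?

The letter h corresponds to l = 5.
m_l runs from −5 to 5, i.e. {-5, -4, -3, -2, -1, 0, 1, 2, 3, 4, 5}.
Average of L_z² over 11 states: 110/11 ℏ² = 10 ℏ².

⟨L_z²⟩ = 10 ℏ²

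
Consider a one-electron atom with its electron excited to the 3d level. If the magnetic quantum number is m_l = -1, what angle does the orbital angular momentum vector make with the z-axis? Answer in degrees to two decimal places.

The 3d level has l = 2.
|L| = ℏ√(l(l+1)) = √6 ℏ.
L_z = m_l ℏ = −1ℏ.
cos θ = L_z/|L| = -1/√6, so θ ≈ 114.09°.

θ ≈ 114.09°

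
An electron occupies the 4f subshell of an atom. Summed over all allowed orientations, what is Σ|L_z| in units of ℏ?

Σ|L_z| = 12 ℏ

For 4f, l = 3.
The allowed m_l values are -3, -2, -1, 0, 1, 2, 3.
Σ|m_l| = 2·3(3+1)/2 = 12.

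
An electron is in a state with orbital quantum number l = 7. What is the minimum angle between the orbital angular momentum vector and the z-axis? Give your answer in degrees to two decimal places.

θ_min ≈ 20.70°

|L| = ℏ√(l(l+1)) = 2√14 ℏ.
The smallest angle corresponds to the largest L_z, i.e. m_l = l = 7, giving L_z = 7ℏ.
cos θ_min = 7/√56, so θ_min ≈ 20.70°.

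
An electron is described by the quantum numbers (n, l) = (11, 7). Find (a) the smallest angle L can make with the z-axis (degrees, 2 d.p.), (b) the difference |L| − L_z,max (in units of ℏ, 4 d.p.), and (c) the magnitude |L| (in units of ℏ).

cos θ_min = 7/√56, so θ_min ≈ 20.70°.
|L| − L_z,max = (2√14 − 7)ℏ ≈ 0.4833ℏ.
|L| = ℏ√(7·8) = 2√14 ℏ ≈ 7.483ℏ.

θ_min ≈ 20.70°; |L|−L_z,max ≈ 0.4833ℏ; |L| = 2√14 ℏ ≈ 7.483ℏ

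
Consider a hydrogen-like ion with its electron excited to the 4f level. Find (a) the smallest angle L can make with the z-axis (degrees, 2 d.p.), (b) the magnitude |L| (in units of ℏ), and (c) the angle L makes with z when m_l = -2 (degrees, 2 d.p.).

The 4f level has l = 3.
cos θ_min = 3/√12, so θ_min ≈ 30.00°.
|L| = ℏ√(3·4) = 2√3 ℏ ≈ 3.464ℏ.
For m_l = -2: cos θ = -2/√12, θ ≈ 125.26°.

θ_min ≈ 30.00°; |L| = 2√3 ℏ ≈ 3.464ℏ; θ(m_l=-2) ≈ 125.26°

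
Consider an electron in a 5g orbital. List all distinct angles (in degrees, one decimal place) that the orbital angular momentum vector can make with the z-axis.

θ ∈ {26.6°, 47.9°, 63.4°, 77.1°, 90.0°, 102.9°, 116.6°, 132.1°, 153.4°}

5g means n = 5, l = 4.
|L| = ℏ√(l(l+1)) = 2√5 ℏ.
cos θ = m_l/√20 for each m_l ∈ {-4, -3, -2, -1, 0, 1, 2, 3, 4}.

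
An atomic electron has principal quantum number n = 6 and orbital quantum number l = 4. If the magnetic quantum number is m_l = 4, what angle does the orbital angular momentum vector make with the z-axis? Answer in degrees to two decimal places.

|L| = ℏ√(l(l+1)) = 2√5 ℏ.
L_z = m_l ℏ = 4ℏ.
cos θ = L_z/|L| = 4/√20, so θ ≈ 26.57°.

θ ≈ 26.57°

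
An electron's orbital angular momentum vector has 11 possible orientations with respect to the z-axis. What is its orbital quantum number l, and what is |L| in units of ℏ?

11 = 2l + 1, so l = (11−1)/2 = 5.
Then |L| = √(l(l+1)) ℏ = √30 ℏ.

l = 5, |L| = √30 ℏ ≈ 5.477ℏ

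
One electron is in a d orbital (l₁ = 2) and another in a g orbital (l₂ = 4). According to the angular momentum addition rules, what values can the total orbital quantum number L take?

By the triangle rule, |l₁ − l₂| ≤ L ≤ l₁ + l₂.
So L can be 2, 3, 4, 5, 6.

L = 2, 3, 4, 5, 6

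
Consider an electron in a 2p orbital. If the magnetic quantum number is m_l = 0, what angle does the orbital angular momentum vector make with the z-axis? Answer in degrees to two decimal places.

The 2p subshell has l = 1.
|L|² = l(l+1)ℏ² = 2ℏ², so |L| = √2 ℏ.
L_z = m_l ℏ = 0ℏ.
cos θ = L_z/|L| = 0/√2, so θ ≈ 90.00°.

θ ≈ 90.00°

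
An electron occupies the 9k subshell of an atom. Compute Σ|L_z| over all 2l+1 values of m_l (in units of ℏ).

9k means n = 9, l = 7.
m_l runs from −7 to 7, i.e. {-7, -6, -5, -4, -3, -2, -1, 0, 1, 2, 3, 4, 5, 6, 7}.
Σ|m_l| = 2(1+2+…+7) = 56.

Σ|L_z| = 56 ℏ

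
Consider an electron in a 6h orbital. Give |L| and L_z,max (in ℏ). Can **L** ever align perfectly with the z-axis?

6h means n = 6, l = 5.
|L| = √30 ℏ ≈ 5.4772ℏ, while L_z,max = lℏ = 5ℏ.
Since |L| > L_z,max, the vector can never point exactly along z; the closest it comes is θ_min = arccos(5/√30) ≈ 24.1°.

No: L_z,max = 5ℏ < |L| = √30 ℏ ≈ 5.477ℏ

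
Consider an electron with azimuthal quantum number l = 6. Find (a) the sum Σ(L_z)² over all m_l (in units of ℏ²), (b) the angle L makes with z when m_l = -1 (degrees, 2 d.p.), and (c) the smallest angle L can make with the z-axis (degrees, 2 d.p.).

Σ m_l² = 182, so Σ(L_z)² = 182 ℏ².
For m_l = -1: cos θ = -1/√42, θ ≈ 98.88°.
cos θ_min = 6/√42, so θ_min ≈ 22.21°.

Σ(L_z)² = 182 ℏ²; θ(m_l=-1) ≈ 98.88°; θ_min ≈ 22.21°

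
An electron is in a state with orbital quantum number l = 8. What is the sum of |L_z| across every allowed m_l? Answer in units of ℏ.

Σ|L_z| = 72 ℏ

m_l runs from −8 to 8, i.e. {-8, -7, -6, -5, -4, -3, -2, -1, 0, 1, 2, 3, 4, 5, 6, 7, 8}.
Σ|m_l| = l(l+1) = 72.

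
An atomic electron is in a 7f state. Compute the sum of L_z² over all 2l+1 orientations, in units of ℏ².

7f means n = 7, l = 3.
m_l ∈ {-3, -2, -1, 0, 1, 2, 3}.
Σ m_l² = l(l+1)(2l+1)/3 = 3·4·7/3 = 28.

Σ(L_z)² = 28 ℏ²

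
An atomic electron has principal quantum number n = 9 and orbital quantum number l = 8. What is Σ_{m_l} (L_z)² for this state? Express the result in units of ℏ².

Σ(L_z)² = 408 ℏ²

m_l ∈ {-8, -7, -6, -5, -4, -3, -2, -1, 0, 1, 2, 3, 4, 5, 6, 7, 8}.
Σ m_l² = l(l+1)(2l+1)/3 = 8·9·17/3 = 408.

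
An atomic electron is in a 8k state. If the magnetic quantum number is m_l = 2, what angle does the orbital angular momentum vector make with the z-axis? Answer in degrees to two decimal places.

8k means n = 8, l = 7.
|L|² = l(l+1)ℏ² = 56ℏ², so |L| = 2√14 ℏ.
L_z = m_l ℏ = 2ℏ.
cos θ = L_z/|L| = 2/√56, so θ ≈ 74.50°.

θ ≈ 74.50°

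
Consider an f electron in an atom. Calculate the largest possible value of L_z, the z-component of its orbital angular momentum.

L_z,max = 3ℏ

The letter f corresponds to l = 3.
L_z = m_l ℏ with m_l ∈ {−3, …, 3}; the maximum is m_l = 3.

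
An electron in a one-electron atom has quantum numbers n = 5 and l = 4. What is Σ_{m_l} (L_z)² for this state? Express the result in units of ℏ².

Σ(L_z)² = 60 ℏ²

The allowed m_l values are -4, -3, -2, -1, 0, 1, 2, 3, 4.
Summing m² from −4 to 4: Σ m_l² = 60.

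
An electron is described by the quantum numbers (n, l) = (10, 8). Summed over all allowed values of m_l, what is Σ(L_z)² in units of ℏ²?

The allowed m_l values are -8, -7, -6, -5, -4, -3, -2, -1, 0, 1, 2, 3, 4, 5, 6, 7, 8.
Σ m_l² = 2·(1 + 4 + 9 + 16 + 25 + 36 + 49 + 64) = 408.

Σ(L_z)² = 408 ℏ²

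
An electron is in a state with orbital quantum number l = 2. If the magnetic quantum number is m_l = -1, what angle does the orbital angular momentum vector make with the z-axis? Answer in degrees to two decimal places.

θ ≈ 114.09°

|L| = √(l(l+1)) ℏ = √6 ℏ.
L_z = m_l ℏ = −1ℏ.
cos θ = L_z/|L| = -1/√6, so θ ≈ 114.09°.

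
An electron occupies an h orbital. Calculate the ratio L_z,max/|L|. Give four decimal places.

H corresponds to l = 5.
|L| = √30 ℏ ≈ 5.4772ℏ, while L_z,max = lℏ = 5ℏ.
L_z,max/|L| = 5/√30 = 0.9129.

L_z,max/|L| = 0.9129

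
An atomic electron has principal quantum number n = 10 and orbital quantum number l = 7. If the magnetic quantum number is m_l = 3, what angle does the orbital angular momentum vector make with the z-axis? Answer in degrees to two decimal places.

|L|² = l(l+1)ℏ² = 56ℏ², so |L| = 2√14 ℏ.
L_z = m_l ℏ = 3ℏ.
cos θ = L_z/|L| = 3/√56, so θ ≈ 66.37°.

θ ≈ 66.37°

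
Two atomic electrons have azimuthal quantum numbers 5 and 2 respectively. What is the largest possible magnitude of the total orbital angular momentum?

|L_tot|_max = 2√14 ℏ ≈ 7.483ℏ

L runs from |5 − 2| = 3 to 5 + 2 = 7.
L ∈ {3, 4, 5, 6, 7}.
The largest magnitude corresponds to L = 7: |L_tot| = ℏ√(7·8) = 2√14 ℏ.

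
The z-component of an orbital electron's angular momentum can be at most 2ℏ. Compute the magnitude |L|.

|L| = √6 ℏ ≈ 2.449ℏ

L_z,max = lℏ, so l = 2.
|L| = √(l(l+1)) ℏ = √6 ℏ.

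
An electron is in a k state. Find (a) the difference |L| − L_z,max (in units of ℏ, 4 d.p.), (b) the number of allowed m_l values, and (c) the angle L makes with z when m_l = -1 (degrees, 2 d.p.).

The letter k corresponds to l = 7.
|L| − L_z,max = (2√14 − 7)ℏ ≈ 0.4833ℏ.
There are 2l+1 = 15 values of m_l.
For m_l = -1: cos θ = -1/√56, θ ≈ 97.68°.

|L|−L_z,max ≈ 0.4833ℏ; 15 values; θ(m_l=-1) ≈ 97.68°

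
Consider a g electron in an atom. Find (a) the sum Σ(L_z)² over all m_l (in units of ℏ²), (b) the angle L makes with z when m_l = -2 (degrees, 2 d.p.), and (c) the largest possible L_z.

The letter g corresponds to l = 4.
Σ m_l² = 60, so Σ(L_z)² = 60 ℏ².
For m_l = -2: cos θ = -2/√20, θ ≈ 116.57°.
L_z,max = lℏ = 4ℏ.

Σ(L_z)² = 60 ℏ²; θ(m_l=-2) ≈ 116.57°; L_z,max = 4ℏ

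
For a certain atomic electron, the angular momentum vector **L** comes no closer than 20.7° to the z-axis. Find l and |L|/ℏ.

At minimum angle, m_l = l, so cos θ = l/√(l(l+1)); cos²θ = l/(l+1) = 0.8751.
Thus l = 0.8751/(1 − 0.8751) ≈ 7.
Then |L| = ℏ√(7·8) = 2√14 ℏ.

l = 7, |L| = 2√14 ℏ ≈ 7.483ℏ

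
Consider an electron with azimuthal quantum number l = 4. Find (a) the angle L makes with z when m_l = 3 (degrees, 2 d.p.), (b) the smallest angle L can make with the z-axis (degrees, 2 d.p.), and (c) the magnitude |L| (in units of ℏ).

For m_l = 3: cos θ = 3/√20, θ ≈ 47.87°.
cos θ_min = 4/√20, so θ_min ≈ 26.57°.
|L| = ℏ√(4·5) = 2√5 ℏ ≈ 4.472ℏ.

θ(m_l=3) ≈ 47.87°; θ_min ≈ 26.57°; |L| = 2√5 ℏ ≈ 4.472ℏ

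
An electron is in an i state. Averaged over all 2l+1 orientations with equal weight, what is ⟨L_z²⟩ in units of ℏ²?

⟨L_z²⟩ = 14 ℏ²

An i state has l = 6.
The allowed m_l values are -6, -5, -4, -3, -2, -1, 0, 1, 2, 3, 4, 5, 6.
⟨L_z²⟩ = ℏ²·(Σ m_l²)/(2l+1) = ℏ²·182/13 = 14ℏ².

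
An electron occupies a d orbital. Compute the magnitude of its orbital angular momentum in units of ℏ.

|L| = √6 ℏ ≈ 2.449ℏ

For a d orbital, l = 2.
|L| = ℏ√(l(l+1)) = ℏ√(2·3) = √6 ℏ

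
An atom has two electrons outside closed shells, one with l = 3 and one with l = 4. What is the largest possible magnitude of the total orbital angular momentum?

By the triangle rule, |l₁ − l₂| ≤ L ≤ l₁ + l₂.
So L can be 1, 2, 3, 4, 5, 6, 7.
The largest magnitude corresponds to L = 7: |L_tot| = ℏ√(7·8) = 2√14 ℏ.

|L_tot|_max = 2√14 ℏ ≈ 7.483ℏ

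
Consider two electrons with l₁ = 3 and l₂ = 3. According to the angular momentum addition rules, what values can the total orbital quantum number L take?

Angular momentum addition gives L = |l₁ − l₂|, …, l₁ + l₂.
Allowed values: L = 0, 1, 2, 3, 4, 5, 6.

L = 0, 1, 2, 3, 4, 5, 6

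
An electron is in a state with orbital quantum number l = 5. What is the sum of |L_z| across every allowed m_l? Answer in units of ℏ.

Σ|L_z| = 30 ℏ

The allowed m_l values are -5, -4, -3, -2, -1, 0, 1, 2, 3, 4, 5.
Σ|m_l| = 2(1+2+…+5) = 30.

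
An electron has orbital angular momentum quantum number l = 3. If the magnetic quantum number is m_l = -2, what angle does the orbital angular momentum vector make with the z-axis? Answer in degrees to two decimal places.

θ ≈ 125.26°

|L| = ℏ√(l(l+1)) = 2√3 ℏ.
L_z = m_l ℏ = −2ℏ.
cos θ = L_z/|L| = -2/√12, so θ ≈ 125.26°.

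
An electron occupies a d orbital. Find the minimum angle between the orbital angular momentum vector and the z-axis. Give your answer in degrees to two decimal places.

θ_min ≈ 35.26°

For a d orbital, l = 2.
|L| = ℏ√(l(l+1)) = √6 ℏ.
The smallest angle corresponds to the largest L_z, i.e. m_l = l = 2, giving L_z = 2ℏ.
cos θ_min = 2/√6, so θ_min ≈ 35.26°.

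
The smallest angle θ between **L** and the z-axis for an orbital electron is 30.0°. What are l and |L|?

cos θ_min = l/√(l(l+1)) = √(l/(l+1)), so l/(l+1) = cos²(30.0°) = 0.7500.
Thus l = 0.7500/(1 − 0.7500) ≈ 3.
Then |L| = ℏ√(3·4) = 2√3 ℏ.

l = 3, |L| = 2√3 ℏ ≈ 3.464ℏ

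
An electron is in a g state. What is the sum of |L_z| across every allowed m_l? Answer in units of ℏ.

G corresponds to l = 4.
m_l ∈ {-4, -3, -2, -1, 0, 1, 2, 3, 4}.
Σ|m_l| = l(l+1) = 20.

Σ|L_z| = 20 ℏ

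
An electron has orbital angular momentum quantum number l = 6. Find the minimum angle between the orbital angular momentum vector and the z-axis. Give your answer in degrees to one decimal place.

θ_min ≈ 22.2°

|L|² = l(l+1)ℏ² = 42ℏ², so |L| = √42 ℏ.
The smallest angle corresponds to the largest L_z, i.e. m_l = l = 6, giving L_z = 6ℏ.
cos θ_min = 6/√42, so θ_min ≈ 22.2°.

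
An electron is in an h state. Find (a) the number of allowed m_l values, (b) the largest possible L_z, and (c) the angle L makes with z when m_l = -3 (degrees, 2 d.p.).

H corresponds to l = 5.
There are 2l+1 = 11 values of m_l.
L_z,max = lℏ = 5ℏ.
For m_l = -3: cos θ = -3/√30, θ ≈ 123.21°.

11 values; L_z,max = 5ℏ; θ(m_l=-3) ≈ 123.21°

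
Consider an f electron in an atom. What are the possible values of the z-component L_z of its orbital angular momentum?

L_z ∈ {−3ℏ, −2ℏ, −ℏ, 0, ℏ, 2ℏ, 3ℏ}

For an f orbital, l = 3.
L_z = m_l ℏ with m_l ranging from −l to +l in integer steps.
For l = 3: m_l ∈ {-3, -2, -1, 0, 1, 2, 3}.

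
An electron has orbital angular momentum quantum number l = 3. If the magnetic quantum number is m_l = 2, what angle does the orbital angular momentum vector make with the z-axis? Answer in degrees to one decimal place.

|L| = ℏ√(l(l+1)) = 2√3 ℏ.
L_z = m_l ℏ = 2ℏ.
cos θ = L_z/|L| = 2/√12, so θ ≈ 54.7°.

θ ≈ 54.7°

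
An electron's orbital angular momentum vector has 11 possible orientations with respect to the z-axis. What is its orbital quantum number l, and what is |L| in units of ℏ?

l = 5, |L| = √30 ℏ ≈ 5.477ℏ

Since there are 2l+1 = 11 values of m_l, l = 5.
|L| = ℏ√(l(l+1)) = ℏ√(5·6) = √30 ℏ.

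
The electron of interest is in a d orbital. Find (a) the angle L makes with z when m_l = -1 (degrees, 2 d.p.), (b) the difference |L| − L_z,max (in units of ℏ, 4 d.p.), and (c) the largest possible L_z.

θ(m_l=-1) ≈ 114.09°; |L|−L_z,max ≈ 0.4495ℏ; L_z,max = 2ℏ

The letter d corresponds to l = 2.
For m_l = -1: cos θ = -1/√6, θ ≈ 114.09°.
|L| − L_z,max = (√6 − 2)ℏ ≈ 0.4495ℏ.
L_z,max = lℏ = 2ℏ.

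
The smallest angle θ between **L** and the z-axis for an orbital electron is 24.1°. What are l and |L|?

cos θ_min = l/√(l(l+1)) = √(l/(l+1)), so l/(l+1) = cos²(24.1°) = 0.8333.
Solving: l = 5.
Then |L| = ℏ√(5·6) = √30 ℏ.

l = 5, |L| = √30 ℏ ≈ 5.477ℏ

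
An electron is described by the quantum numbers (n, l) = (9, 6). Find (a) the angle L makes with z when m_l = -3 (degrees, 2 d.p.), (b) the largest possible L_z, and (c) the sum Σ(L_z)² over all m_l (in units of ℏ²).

For m_l = -3: cos θ = -3/√42, θ ≈ 117.58°.
L_z,max = lℏ = 6ℏ.
Σ m_l² = 182, so Σ(L_z)² = 182 ℏ².

θ(m_l=-3) ≈ 117.58°; L_z,max = 6ℏ; Σ(L_z)² = 182 ℏ²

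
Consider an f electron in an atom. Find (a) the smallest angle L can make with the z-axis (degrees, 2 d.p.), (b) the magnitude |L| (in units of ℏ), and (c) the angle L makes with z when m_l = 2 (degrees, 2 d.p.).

For an f orbital, l = 3.
cos θ_min = 3/√12, so θ_min ≈ 30.00°.
|L| = ℏ√(3·4) = 2√3 ℏ ≈ 3.464ℏ.
For m_l = 2: cos θ = 2/√12, θ ≈ 54.74°.

θ_min ≈ 30.00°; |L| = 2√3 ℏ ≈ 3.464ℏ; θ(m_l=2) ≈ 54.74°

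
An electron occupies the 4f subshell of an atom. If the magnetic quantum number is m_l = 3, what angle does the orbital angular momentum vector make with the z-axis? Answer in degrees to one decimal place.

For 4f, l = 3.
|L| = √(l(l+1)) ℏ = 2√3 ℏ.
L_z = m_l ℏ = 3ℏ.
cos θ = L_z/|L| = 3/√12, so θ ≈ 30.0°.

θ ≈ 30.0°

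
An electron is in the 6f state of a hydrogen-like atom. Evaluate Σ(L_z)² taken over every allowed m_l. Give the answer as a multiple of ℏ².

Σ(L_z)² = 28 ℏ²

The 6f subshell has l = 3.
m_l runs from −3 to 3, i.e. {-3, -2, -1, 0, 1, 2, 3}.
Summing m² from −3 to 3: Σ m_l² = 28.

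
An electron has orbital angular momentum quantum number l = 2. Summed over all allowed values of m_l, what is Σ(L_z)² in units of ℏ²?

Σ(L_z)² = 10 ℏ²

m_l runs from −2 to 2, i.e. {-2, -1, 0, 1, 2}.
Σ m_l² = 2·(1 + 4) = 10.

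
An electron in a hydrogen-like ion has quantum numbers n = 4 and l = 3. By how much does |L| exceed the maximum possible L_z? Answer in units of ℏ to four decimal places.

|L| = 2√3 ℏ ≈ 3.4641ℏ, while L_z,max = lℏ = 3ℏ.
The difference is (2√3 − 3)ℏ ≈ 0.4641ℏ.

|L| − L_z,max ≈ 0.4641ℏ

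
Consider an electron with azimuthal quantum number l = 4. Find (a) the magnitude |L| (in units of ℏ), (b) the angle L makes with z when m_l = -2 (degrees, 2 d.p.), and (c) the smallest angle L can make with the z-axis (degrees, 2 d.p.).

|L| = ℏ√(4·5) = 2√5 ℏ ≈ 4.472ℏ.
For m_l = -2: cos θ = -2/√20, θ ≈ 116.57°.
cos θ_min = 4/√20, so θ_min ≈ 26.57°.

|L| = 2√5 ℏ ≈ 4.472ℏ; θ(m_l=-2) ≈ 116.57°; θ_min ≈ 26.57°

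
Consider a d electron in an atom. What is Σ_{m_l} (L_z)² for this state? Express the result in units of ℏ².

Σ(L_z)² = 10 ℏ²

D corresponds to l = 2.
The allowed m_l values are -2, -1, 0, 1, 2.
Summing m² from −2 to 2: Σ m_l² = 10.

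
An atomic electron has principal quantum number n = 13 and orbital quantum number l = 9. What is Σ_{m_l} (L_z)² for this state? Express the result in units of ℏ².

The allowed m_l values are -9, -8, -7, -6, -5, -4, -3, -2, -1, 0, 1, 2, 3, 4, 5, 6, 7, 8, 9.
Σ m_l² = l(l+1)(2l+1)/3 = 9·10·19/3 = 570.

Σ(L_z)² = 570 ℏ²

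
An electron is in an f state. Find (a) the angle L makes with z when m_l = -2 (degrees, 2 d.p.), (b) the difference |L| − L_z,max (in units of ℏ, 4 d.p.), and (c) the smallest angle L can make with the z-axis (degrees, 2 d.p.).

An f state has l = 3.
For m_l = -2: cos θ = -2/√12, θ ≈ 125.26°.
|L| − L_z,max = (2√3 − 3)ℏ ≈ 0.4641ℏ.
cos θ_min = 3/√12, so θ_min ≈ 30.00°.

θ(m_l=-2) ≈ 125.26°; |L|−L_z,max ≈ 0.4641ℏ; θ_min ≈ 30.00°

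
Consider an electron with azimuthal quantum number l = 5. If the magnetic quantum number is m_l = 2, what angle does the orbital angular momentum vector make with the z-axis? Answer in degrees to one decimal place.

|L| = √(l(l+1)) ℏ = √30 ℏ.
L_z = m_l ℏ = 2ℏ.
cos θ = L_z/|L| = 2/√30, so θ ≈ 68.6°.

θ ≈ 68.6°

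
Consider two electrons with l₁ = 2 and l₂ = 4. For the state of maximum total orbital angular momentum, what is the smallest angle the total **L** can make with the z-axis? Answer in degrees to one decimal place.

By the triangle rule, |l₁ − l₂| ≤ L ≤ l₁ + l₂.
So L can be 2, 3, 4, 5, 6.
The maximum is L = 6, with |L_tot| = ℏ√(6·7) = √42 ℏ.
The minimum angle with z is arccos(6/√42) ≈ 22.2°.

θ_min ≈ 22.2°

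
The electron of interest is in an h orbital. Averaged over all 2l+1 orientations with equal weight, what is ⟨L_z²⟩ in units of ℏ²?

An h state has l = 5.
The allowed m_l values are -5, -4, -3, -2, -1, 0, 1, 2, 3, 4, 5.
Average of L_z² over 11 states: 110/11 ℏ² = 10 ℏ².

⟨L_z²⟩ = 10 ℏ²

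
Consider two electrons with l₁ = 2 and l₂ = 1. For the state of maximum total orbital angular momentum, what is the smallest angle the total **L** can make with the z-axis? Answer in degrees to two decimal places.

θ_min ≈ 30.00°

The total orbital quantum number L ranges from |l₁ − l₂| to l₁ + l₂ in integer steps.
So L can be 1, 2, 3.
The maximum is L = 3, with |L_tot| = ℏ√(3·4) = 2√3 ℏ.
The minimum angle with z is arccos(3/√12) ≈ 30.00°.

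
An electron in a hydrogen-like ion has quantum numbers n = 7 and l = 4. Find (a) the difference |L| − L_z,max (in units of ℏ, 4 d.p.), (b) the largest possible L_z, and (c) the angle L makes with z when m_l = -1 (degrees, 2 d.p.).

|L| − L_z,max = (2√5 − 4)ℏ ≈ 0.4721ℏ.
L_z,max = lℏ = 4ℏ.
For m_l = -1: cos θ = -1/√20, θ ≈ 102.92°.

|L|−L_z,max ≈ 0.4721ℏ; L_z,max = 4ℏ; θ(m_l=-1) ≈ 102.92°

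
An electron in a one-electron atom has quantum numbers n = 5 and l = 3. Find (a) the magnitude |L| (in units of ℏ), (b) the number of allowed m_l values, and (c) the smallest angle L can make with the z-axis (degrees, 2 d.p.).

|L| = ℏ√(3·4) = 2√3 ℏ ≈ 3.464ℏ.
There are 2l+1 = 7 values of m_l.
cos θ_min = 3/√12, so θ_min ≈ 30.00°.

|L| = 2√3 ℏ ≈ 3.464ℏ; 7 values; θ_min ≈ 30.00°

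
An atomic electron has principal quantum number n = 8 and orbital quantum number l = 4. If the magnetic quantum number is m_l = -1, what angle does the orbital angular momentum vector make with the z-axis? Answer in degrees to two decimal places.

θ ≈ 102.92°

|L| = ℏ√(l(l+1)) = 2√5 ℏ.
L_z = m_l ℏ = −1ℏ.
cos θ = L_z/|L| = -1/√20, so θ ≈ 102.92°.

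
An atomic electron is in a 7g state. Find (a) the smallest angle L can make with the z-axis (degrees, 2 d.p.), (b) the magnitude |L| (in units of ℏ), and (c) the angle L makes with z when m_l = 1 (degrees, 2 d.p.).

7g means n = 7, l = 4.
cos θ_min = 4/√20, so θ_min ≈ 26.57°.
|L| = ℏ√(4·5) = 2√5 ℏ ≈ 4.472ℏ.
For m_l = 1: cos θ = 1/√20, θ ≈ 77.08°.

θ_min ≈ 26.57°; |L| = 2√5 ℏ ≈ 4.472ℏ; θ(m_l=1) ≈ 77.08°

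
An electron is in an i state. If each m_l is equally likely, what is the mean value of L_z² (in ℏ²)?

For an i orbital, l = 6.
m_l runs from −6 to 6, i.e. {-6, -5, -4, -3, -2, -1, 0, 1, 2, 3, 4, 5, 6}.
Average of L_z² over 13 states: 182/13 ℏ² = 14 ℏ².

⟨L_z²⟩ = 14 ℏ²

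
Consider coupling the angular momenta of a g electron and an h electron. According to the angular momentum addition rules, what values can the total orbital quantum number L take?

L = 1, 2, 3, 4, 5, 6, 7, 8, 9

Angular momentum addition gives L = |l₁ − l₂|, …, l₁ + l₂.
L ∈ {1, 2, 3, 4, 5, 6, 7, 8, 9}.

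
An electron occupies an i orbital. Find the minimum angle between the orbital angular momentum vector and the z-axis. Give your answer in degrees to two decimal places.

An i state has l = 6.
|L| = √(l(l+1)) ℏ = √42 ℏ.
The smallest angle corresponds to the largest L_z, i.e. m_l = l = 6, giving L_z = 6ℏ.
cos θ_min = 6/√42, so θ_min ≈ 22.21°.

θ_min ≈ 22.21°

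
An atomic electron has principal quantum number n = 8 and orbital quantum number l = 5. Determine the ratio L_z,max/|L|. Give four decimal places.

L_z,max/|L| = 0.9129

|L| = √30 ℏ ≈ 5.4772ℏ, while L_z,max = lℏ = 5ℏ.
L_z,max/|L| = 5/√30 = 0.9129.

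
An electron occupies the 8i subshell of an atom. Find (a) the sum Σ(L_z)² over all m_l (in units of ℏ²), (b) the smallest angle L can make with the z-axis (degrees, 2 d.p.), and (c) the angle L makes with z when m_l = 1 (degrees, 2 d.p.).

Σ(L_z)² = 182 ℏ²; θ_min ≈ 22.21°; θ(m_l=1) ≈ 81.12°

For 8i, l = 6.
Σ m_l² = 182, so Σ(L_z)² = 182 ℏ².
cos θ_min = 6/√42, so θ_min ≈ 22.21°.
For m_l = 1: cos θ = 1/√42, θ ≈ 81.12°.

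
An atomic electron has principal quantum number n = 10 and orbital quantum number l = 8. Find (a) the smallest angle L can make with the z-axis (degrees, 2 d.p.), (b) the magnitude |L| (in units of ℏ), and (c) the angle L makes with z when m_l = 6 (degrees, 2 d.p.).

cos θ_min = 8/√72, so θ_min ≈ 19.47°.
|L| = ℏ√(8·9) = 6√2 ℏ ≈ 8.485ℏ.
For m_l = 6: cos θ = 6/√72, θ ≈ 45.00°.

θ_min ≈ 19.47°; |L| = 6√2 ℏ ≈ 8.485ℏ; θ(m_l=6) ≈ 45.00°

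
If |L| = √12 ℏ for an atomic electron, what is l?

l = 3

(|L|/ℏ)² = l(l+1) = 12.
The positive root is l = 3.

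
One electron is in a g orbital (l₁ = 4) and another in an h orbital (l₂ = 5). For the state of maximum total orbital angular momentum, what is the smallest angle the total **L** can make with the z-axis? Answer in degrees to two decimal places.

By the triangle rule, |l₁ − l₂| ≤ L ≤ l₁ + l₂.
So L can be 1, 2, 3, 4, 5, 6, 7, 8, 9.
The maximum is L = 9, with |L_tot| = ℏ√(9·10) = 3√10 ℏ.
The minimum angle with z is arccos(9/√90) ≈ 18.43°.

θ_min ≈ 18.43°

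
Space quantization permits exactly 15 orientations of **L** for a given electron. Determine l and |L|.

15 = 2l + 1, so l = (15−1)/2 = 7.
|L| = ℏ√(l(l+1)) = ℏ√(7·8) = 2√14 ℏ.

l = 7, |L| = 2√14 ℏ ≈ 7.483ℏ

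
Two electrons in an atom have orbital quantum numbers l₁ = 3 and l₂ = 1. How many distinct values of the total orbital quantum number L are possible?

3

By the triangle rule, |l₁ − l₂| ≤ L ≤ l₁ + l₂.
Allowed values: L = 2, 3, 4.
That is 3 values.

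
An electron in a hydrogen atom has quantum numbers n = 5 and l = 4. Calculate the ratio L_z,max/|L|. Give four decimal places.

L_z,max/|L| = 0.8944

|L| = 2√5 ℏ ≈ 4.4721ℏ, while L_z,max = lℏ = 4ℏ.
L_z,max/|L| = 4/√20 = 0.8944.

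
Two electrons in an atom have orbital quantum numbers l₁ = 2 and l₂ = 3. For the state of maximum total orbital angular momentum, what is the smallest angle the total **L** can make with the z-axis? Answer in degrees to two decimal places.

θ_min ≈ 24.09°

The total orbital quantum number L ranges from |l₁ − l₂| to l₁ + l₂ in integer steps.
L ∈ {1, 2, 3, 4, 5}.
The maximum is L = 5, with |L_tot| = ℏ√(5·6) = √30 ℏ.
The minimum angle with z is arccos(5/√30) ≈ 24.09°.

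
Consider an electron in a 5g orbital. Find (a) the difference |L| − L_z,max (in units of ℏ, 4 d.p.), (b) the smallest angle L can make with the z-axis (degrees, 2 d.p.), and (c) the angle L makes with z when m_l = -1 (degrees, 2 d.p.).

|L|−L_z,max ≈ 0.4721ℏ; θ_min ≈ 26.57°; θ(m_l=-1) ≈ 102.92°

The 5g subshell has l = 4.
|L| − L_z,max = (2√5 − 4)ℏ ≈ 0.4721ℏ.
cos θ_min = 4/√20, so θ_min ≈ 26.57°.
For m_l = -1: cos θ = -1/√20, θ ≈ 102.92°.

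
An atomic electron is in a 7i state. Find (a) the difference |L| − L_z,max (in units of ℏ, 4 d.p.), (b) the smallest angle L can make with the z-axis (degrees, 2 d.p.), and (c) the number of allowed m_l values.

|L|−L_z,max ≈ 0.4807ℏ; θ_min ≈ 22.21°; 13 values

The 7i subshell has l = 6.
|L| − L_z,max = (√42 − 6)ℏ ≈ 0.4807ℏ.
cos θ_min = 6/√42, so θ_min ≈ 22.21°.
There are 2l+1 = 13 values of m_l.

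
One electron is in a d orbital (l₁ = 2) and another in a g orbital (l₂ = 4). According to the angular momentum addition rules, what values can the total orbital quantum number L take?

L = 2, 3, 4, 5, 6

Angular momentum addition gives L = |l₁ − l₂|, …, l₁ + l₂.
So L can be 2, 3, 4, 5, 6.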